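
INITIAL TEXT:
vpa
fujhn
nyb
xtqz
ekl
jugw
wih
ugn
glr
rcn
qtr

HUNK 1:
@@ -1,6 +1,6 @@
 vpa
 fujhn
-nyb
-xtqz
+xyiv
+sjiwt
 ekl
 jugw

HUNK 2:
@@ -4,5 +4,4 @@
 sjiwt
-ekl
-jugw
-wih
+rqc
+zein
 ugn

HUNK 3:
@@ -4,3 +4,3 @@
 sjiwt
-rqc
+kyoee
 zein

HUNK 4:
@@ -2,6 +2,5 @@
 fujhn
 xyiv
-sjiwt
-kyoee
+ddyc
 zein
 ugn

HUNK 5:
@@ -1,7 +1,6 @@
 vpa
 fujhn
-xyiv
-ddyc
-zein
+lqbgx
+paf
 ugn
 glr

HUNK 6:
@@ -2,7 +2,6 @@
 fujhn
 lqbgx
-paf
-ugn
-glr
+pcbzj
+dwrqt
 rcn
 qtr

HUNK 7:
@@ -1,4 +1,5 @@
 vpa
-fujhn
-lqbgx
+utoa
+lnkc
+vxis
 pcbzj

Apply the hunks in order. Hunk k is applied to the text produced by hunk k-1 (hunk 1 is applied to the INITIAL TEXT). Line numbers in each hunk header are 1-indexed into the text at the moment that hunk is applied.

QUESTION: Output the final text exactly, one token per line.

Hunk 1: at line 1 remove [nyb,xtqz] add [xyiv,sjiwt] -> 11 lines: vpa fujhn xyiv sjiwt ekl jugw wih ugn glr rcn qtr
Hunk 2: at line 4 remove [ekl,jugw,wih] add [rqc,zein] -> 10 lines: vpa fujhn xyiv sjiwt rqc zein ugn glr rcn qtr
Hunk 3: at line 4 remove [rqc] add [kyoee] -> 10 lines: vpa fujhn xyiv sjiwt kyoee zein ugn glr rcn qtr
Hunk 4: at line 2 remove [sjiwt,kyoee] add [ddyc] -> 9 lines: vpa fujhn xyiv ddyc zein ugn glr rcn qtr
Hunk 5: at line 1 remove [xyiv,ddyc,zein] add [lqbgx,paf] -> 8 lines: vpa fujhn lqbgx paf ugn glr rcn qtr
Hunk 6: at line 2 remove [paf,ugn,glr] add [pcbzj,dwrqt] -> 7 lines: vpa fujhn lqbgx pcbzj dwrqt rcn qtr
Hunk 7: at line 1 remove [fujhn,lqbgx] add [utoa,lnkc,vxis] -> 8 lines: vpa utoa lnkc vxis pcbzj dwrqt rcn qtr

Answer: vpa
utoa
lnkc
vxis
pcbzj
dwrqt
rcn
qtr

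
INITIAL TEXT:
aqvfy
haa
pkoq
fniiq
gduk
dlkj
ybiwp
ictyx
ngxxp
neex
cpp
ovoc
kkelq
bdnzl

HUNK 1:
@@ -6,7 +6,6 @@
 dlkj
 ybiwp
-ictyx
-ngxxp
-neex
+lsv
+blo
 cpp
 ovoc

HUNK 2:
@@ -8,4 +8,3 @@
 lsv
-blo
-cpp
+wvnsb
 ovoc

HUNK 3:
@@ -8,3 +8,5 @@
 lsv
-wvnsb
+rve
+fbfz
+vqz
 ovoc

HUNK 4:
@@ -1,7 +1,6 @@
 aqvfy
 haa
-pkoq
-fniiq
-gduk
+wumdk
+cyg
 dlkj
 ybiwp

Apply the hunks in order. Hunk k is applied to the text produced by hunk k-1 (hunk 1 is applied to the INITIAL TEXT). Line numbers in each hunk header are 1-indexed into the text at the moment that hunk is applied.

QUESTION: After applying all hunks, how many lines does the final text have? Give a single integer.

Answer: 13

Derivation:
Hunk 1: at line 6 remove [ictyx,ngxxp,neex] add [lsv,blo] -> 13 lines: aqvfy haa pkoq fniiq gduk dlkj ybiwp lsv blo cpp ovoc kkelq bdnzl
Hunk 2: at line 8 remove [blo,cpp] add [wvnsb] -> 12 lines: aqvfy haa pkoq fniiq gduk dlkj ybiwp lsv wvnsb ovoc kkelq bdnzl
Hunk 3: at line 8 remove [wvnsb] add [rve,fbfz,vqz] -> 14 lines: aqvfy haa pkoq fniiq gduk dlkj ybiwp lsv rve fbfz vqz ovoc kkelq bdnzl
Hunk 4: at line 1 remove [pkoq,fniiq,gduk] add [wumdk,cyg] -> 13 lines: aqvfy haa wumdk cyg dlkj ybiwp lsv rve fbfz vqz ovoc kkelq bdnzl
Final line count: 13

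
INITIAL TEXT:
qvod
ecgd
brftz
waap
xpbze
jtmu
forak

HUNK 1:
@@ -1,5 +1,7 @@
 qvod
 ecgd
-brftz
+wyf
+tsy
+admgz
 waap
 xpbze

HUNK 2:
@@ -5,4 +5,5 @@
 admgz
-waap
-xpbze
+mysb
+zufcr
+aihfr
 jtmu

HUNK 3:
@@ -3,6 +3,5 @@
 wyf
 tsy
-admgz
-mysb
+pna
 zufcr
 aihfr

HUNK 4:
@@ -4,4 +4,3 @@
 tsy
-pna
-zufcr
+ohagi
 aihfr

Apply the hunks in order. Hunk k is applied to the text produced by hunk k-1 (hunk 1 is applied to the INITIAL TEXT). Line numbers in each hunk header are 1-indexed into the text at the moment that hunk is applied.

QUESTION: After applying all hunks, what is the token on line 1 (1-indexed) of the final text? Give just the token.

Hunk 1: at line 1 remove [brftz] add [wyf,tsy,admgz] -> 9 lines: qvod ecgd wyf tsy admgz waap xpbze jtmu forak
Hunk 2: at line 5 remove [waap,xpbze] add [mysb,zufcr,aihfr] -> 10 lines: qvod ecgd wyf tsy admgz mysb zufcr aihfr jtmu forak
Hunk 3: at line 3 remove [admgz,mysb] add [pna] -> 9 lines: qvod ecgd wyf tsy pna zufcr aihfr jtmu forak
Hunk 4: at line 4 remove [pna,zufcr] add [ohagi] -> 8 lines: qvod ecgd wyf tsy ohagi aihfr jtmu forak
Final line 1: qvod

Answer: qvod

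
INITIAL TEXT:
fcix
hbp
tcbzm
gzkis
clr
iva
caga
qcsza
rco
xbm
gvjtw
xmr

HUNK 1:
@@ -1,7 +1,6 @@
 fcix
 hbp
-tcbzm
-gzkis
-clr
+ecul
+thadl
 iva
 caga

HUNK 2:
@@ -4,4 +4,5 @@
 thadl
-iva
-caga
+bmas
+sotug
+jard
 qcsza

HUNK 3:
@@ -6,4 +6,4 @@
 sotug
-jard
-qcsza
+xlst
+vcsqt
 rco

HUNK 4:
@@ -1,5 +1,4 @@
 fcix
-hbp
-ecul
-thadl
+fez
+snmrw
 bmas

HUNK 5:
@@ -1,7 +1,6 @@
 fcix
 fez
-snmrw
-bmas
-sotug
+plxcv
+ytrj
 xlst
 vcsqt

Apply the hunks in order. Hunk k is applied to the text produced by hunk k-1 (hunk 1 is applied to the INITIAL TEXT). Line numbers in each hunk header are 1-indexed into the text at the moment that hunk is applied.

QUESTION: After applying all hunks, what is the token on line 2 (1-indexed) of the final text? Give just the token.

Hunk 1: at line 1 remove [tcbzm,gzkis,clr] add [ecul,thadl] -> 11 lines: fcix hbp ecul thadl iva caga qcsza rco xbm gvjtw xmr
Hunk 2: at line 4 remove [iva,caga] add [bmas,sotug,jard] -> 12 lines: fcix hbp ecul thadl bmas sotug jard qcsza rco xbm gvjtw xmr
Hunk 3: at line 6 remove [jard,qcsza] add [xlst,vcsqt] -> 12 lines: fcix hbp ecul thadl bmas sotug xlst vcsqt rco xbm gvjtw xmr
Hunk 4: at line 1 remove [hbp,ecul,thadl] add [fez,snmrw] -> 11 lines: fcix fez snmrw bmas sotug xlst vcsqt rco xbm gvjtw xmr
Hunk 5: at line 1 remove [snmrw,bmas,sotug] add [plxcv,ytrj] -> 10 lines: fcix fez plxcv ytrj xlst vcsqt rco xbm gvjtw xmr
Final line 2: fez

Answer: fez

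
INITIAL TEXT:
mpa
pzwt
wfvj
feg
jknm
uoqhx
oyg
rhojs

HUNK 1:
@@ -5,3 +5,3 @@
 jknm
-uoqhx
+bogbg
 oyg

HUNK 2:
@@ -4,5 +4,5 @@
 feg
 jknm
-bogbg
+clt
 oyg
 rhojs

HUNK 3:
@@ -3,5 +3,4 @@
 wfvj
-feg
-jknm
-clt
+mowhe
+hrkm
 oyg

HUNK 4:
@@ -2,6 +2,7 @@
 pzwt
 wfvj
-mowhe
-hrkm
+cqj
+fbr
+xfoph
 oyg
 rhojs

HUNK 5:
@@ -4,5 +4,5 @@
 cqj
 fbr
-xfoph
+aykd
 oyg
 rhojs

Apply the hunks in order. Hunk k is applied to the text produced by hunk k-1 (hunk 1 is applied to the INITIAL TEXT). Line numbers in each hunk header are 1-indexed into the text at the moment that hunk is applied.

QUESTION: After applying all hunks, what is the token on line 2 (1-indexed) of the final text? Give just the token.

Answer: pzwt

Derivation:
Hunk 1: at line 5 remove [uoqhx] add [bogbg] -> 8 lines: mpa pzwt wfvj feg jknm bogbg oyg rhojs
Hunk 2: at line 4 remove [bogbg] add [clt] -> 8 lines: mpa pzwt wfvj feg jknm clt oyg rhojs
Hunk 3: at line 3 remove [feg,jknm,clt] add [mowhe,hrkm] -> 7 lines: mpa pzwt wfvj mowhe hrkm oyg rhojs
Hunk 4: at line 2 remove [mowhe,hrkm] add [cqj,fbr,xfoph] -> 8 lines: mpa pzwt wfvj cqj fbr xfoph oyg rhojs
Hunk 5: at line 4 remove [xfoph] add [aykd] -> 8 lines: mpa pzwt wfvj cqj fbr aykd oyg rhojs
Final line 2: pzwt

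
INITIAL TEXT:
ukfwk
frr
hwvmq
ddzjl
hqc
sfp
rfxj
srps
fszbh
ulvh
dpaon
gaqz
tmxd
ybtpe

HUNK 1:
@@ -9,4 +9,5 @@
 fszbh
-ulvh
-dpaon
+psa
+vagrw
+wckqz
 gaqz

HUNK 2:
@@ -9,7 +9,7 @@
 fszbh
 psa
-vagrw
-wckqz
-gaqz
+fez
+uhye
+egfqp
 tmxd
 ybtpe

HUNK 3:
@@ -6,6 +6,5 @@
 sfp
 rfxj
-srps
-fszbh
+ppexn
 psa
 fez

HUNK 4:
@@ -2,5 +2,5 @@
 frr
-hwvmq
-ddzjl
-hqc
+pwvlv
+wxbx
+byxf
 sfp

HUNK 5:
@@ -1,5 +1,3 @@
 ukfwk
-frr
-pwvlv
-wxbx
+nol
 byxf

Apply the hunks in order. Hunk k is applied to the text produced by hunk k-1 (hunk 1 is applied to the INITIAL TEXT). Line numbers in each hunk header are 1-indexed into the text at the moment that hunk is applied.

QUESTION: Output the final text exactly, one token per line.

Answer: ukfwk
nol
byxf
sfp
rfxj
ppexn
psa
fez
uhye
egfqp
tmxd
ybtpe

Derivation:
Hunk 1: at line 9 remove [ulvh,dpaon] add [psa,vagrw,wckqz] -> 15 lines: ukfwk frr hwvmq ddzjl hqc sfp rfxj srps fszbh psa vagrw wckqz gaqz tmxd ybtpe
Hunk 2: at line 9 remove [vagrw,wckqz,gaqz] add [fez,uhye,egfqp] -> 15 lines: ukfwk frr hwvmq ddzjl hqc sfp rfxj srps fszbh psa fez uhye egfqp tmxd ybtpe
Hunk 3: at line 6 remove [srps,fszbh] add [ppexn] -> 14 lines: ukfwk frr hwvmq ddzjl hqc sfp rfxj ppexn psa fez uhye egfqp tmxd ybtpe
Hunk 4: at line 2 remove [hwvmq,ddzjl,hqc] add [pwvlv,wxbx,byxf] -> 14 lines: ukfwk frr pwvlv wxbx byxf sfp rfxj ppexn psa fez uhye egfqp tmxd ybtpe
Hunk 5: at line 1 remove [frr,pwvlv,wxbx] add [nol] -> 12 lines: ukfwk nol byxf sfp rfxj ppexn psa fez uhye egfqp tmxd ybtpe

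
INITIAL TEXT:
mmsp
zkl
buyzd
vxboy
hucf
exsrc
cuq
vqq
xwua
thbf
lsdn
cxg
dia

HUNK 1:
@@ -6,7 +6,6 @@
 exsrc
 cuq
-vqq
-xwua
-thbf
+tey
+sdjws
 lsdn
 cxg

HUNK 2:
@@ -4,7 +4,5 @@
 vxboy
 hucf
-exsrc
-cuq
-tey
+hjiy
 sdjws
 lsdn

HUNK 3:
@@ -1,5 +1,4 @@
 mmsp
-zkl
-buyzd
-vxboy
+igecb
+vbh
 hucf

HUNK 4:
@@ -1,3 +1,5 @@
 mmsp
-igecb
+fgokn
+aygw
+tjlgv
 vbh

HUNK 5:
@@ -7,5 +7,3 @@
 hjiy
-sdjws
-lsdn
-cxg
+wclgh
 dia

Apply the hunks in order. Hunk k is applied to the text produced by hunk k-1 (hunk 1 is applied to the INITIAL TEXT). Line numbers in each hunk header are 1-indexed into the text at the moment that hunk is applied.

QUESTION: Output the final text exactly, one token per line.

Hunk 1: at line 6 remove [vqq,xwua,thbf] add [tey,sdjws] -> 12 lines: mmsp zkl buyzd vxboy hucf exsrc cuq tey sdjws lsdn cxg dia
Hunk 2: at line 4 remove [exsrc,cuq,tey] add [hjiy] -> 10 lines: mmsp zkl buyzd vxboy hucf hjiy sdjws lsdn cxg dia
Hunk 3: at line 1 remove [zkl,buyzd,vxboy] add [igecb,vbh] -> 9 lines: mmsp igecb vbh hucf hjiy sdjws lsdn cxg dia
Hunk 4: at line 1 remove [igecb] add [fgokn,aygw,tjlgv] -> 11 lines: mmsp fgokn aygw tjlgv vbh hucf hjiy sdjws lsdn cxg dia
Hunk 5: at line 7 remove [sdjws,lsdn,cxg] add [wclgh] -> 9 lines: mmsp fgokn aygw tjlgv vbh hucf hjiy wclgh dia

Answer: mmsp
fgokn
aygw
tjlgv
vbh
hucf
hjiy
wclgh
dia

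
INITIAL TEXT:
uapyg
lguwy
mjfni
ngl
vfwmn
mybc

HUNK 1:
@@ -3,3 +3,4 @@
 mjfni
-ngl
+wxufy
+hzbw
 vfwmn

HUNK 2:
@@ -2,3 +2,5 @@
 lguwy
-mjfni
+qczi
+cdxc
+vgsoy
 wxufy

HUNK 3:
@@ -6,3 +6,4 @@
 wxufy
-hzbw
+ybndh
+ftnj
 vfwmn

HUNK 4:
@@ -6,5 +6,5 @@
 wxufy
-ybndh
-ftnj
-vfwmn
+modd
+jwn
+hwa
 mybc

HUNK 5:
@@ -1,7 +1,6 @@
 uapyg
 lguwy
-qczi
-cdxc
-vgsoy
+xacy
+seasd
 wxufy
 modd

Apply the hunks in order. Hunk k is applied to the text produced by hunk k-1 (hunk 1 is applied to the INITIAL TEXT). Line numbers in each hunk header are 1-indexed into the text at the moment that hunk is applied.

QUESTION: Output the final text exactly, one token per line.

Hunk 1: at line 3 remove [ngl] add [wxufy,hzbw] -> 7 lines: uapyg lguwy mjfni wxufy hzbw vfwmn mybc
Hunk 2: at line 2 remove [mjfni] add [qczi,cdxc,vgsoy] -> 9 lines: uapyg lguwy qczi cdxc vgsoy wxufy hzbw vfwmn mybc
Hunk 3: at line 6 remove [hzbw] add [ybndh,ftnj] -> 10 lines: uapyg lguwy qczi cdxc vgsoy wxufy ybndh ftnj vfwmn mybc
Hunk 4: at line 6 remove [ybndh,ftnj,vfwmn] add [modd,jwn,hwa] -> 10 lines: uapyg lguwy qczi cdxc vgsoy wxufy modd jwn hwa mybc
Hunk 5: at line 1 remove [qczi,cdxc,vgsoy] add [xacy,seasd] -> 9 lines: uapyg lguwy xacy seasd wxufy modd jwn hwa mybc

Answer: uapyg
lguwy
xacy
seasd
wxufy
modd
jwn
hwa
mybc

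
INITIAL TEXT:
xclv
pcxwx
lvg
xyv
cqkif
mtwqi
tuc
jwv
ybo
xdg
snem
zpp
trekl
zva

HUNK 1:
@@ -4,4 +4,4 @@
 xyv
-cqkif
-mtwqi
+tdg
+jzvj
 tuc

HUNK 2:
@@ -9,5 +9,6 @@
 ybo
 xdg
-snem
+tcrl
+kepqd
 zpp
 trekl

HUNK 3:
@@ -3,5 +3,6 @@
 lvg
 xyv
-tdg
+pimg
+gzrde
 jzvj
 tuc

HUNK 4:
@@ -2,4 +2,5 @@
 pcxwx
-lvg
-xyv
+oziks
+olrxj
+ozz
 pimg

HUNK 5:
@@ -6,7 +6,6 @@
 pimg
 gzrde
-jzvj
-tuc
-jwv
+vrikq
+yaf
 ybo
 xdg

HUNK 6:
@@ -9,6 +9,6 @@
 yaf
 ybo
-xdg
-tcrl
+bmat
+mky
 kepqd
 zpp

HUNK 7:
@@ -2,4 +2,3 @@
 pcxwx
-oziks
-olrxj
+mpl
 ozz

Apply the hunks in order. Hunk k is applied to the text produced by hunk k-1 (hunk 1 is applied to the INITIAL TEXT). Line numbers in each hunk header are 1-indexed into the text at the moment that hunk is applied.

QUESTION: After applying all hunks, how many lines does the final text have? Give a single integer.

Hunk 1: at line 4 remove [cqkif,mtwqi] add [tdg,jzvj] -> 14 lines: xclv pcxwx lvg xyv tdg jzvj tuc jwv ybo xdg snem zpp trekl zva
Hunk 2: at line 9 remove [snem] add [tcrl,kepqd] -> 15 lines: xclv pcxwx lvg xyv tdg jzvj tuc jwv ybo xdg tcrl kepqd zpp trekl zva
Hunk 3: at line 3 remove [tdg] add [pimg,gzrde] -> 16 lines: xclv pcxwx lvg xyv pimg gzrde jzvj tuc jwv ybo xdg tcrl kepqd zpp trekl zva
Hunk 4: at line 2 remove [lvg,xyv] add [oziks,olrxj,ozz] -> 17 lines: xclv pcxwx oziks olrxj ozz pimg gzrde jzvj tuc jwv ybo xdg tcrl kepqd zpp trekl zva
Hunk 5: at line 6 remove [jzvj,tuc,jwv] add [vrikq,yaf] -> 16 lines: xclv pcxwx oziks olrxj ozz pimg gzrde vrikq yaf ybo xdg tcrl kepqd zpp trekl zva
Hunk 6: at line 9 remove [xdg,tcrl] add [bmat,mky] -> 16 lines: xclv pcxwx oziks olrxj ozz pimg gzrde vrikq yaf ybo bmat mky kepqd zpp trekl zva
Hunk 7: at line 2 remove [oziks,olrxj] add [mpl] -> 15 lines: xclv pcxwx mpl ozz pimg gzrde vrikq yaf ybo bmat mky kepqd zpp trekl zva
Final line count: 15

Answer: 15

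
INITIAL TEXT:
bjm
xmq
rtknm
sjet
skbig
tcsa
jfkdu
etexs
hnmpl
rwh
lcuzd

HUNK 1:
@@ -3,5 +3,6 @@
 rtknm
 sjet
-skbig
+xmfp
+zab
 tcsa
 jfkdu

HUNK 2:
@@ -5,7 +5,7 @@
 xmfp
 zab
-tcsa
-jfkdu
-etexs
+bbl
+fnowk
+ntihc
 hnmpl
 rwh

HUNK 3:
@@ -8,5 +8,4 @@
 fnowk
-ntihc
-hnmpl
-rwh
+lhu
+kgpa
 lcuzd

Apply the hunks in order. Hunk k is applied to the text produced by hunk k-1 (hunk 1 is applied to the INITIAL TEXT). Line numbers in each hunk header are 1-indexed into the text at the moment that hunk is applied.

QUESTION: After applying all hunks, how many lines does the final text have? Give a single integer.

Answer: 11

Derivation:
Hunk 1: at line 3 remove [skbig] add [xmfp,zab] -> 12 lines: bjm xmq rtknm sjet xmfp zab tcsa jfkdu etexs hnmpl rwh lcuzd
Hunk 2: at line 5 remove [tcsa,jfkdu,etexs] add [bbl,fnowk,ntihc] -> 12 lines: bjm xmq rtknm sjet xmfp zab bbl fnowk ntihc hnmpl rwh lcuzd
Hunk 3: at line 8 remove [ntihc,hnmpl,rwh] add [lhu,kgpa] -> 11 lines: bjm xmq rtknm sjet xmfp zab bbl fnowk lhu kgpa lcuzd
Final line count: 11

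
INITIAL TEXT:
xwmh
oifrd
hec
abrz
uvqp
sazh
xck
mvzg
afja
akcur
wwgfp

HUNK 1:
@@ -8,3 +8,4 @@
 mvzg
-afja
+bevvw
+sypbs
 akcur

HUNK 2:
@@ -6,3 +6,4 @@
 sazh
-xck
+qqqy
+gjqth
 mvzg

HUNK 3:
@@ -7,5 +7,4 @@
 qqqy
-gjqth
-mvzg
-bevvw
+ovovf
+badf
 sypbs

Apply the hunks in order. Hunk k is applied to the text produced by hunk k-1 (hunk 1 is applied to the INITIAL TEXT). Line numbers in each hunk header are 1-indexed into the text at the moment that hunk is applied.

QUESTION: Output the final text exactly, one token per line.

Hunk 1: at line 8 remove [afja] add [bevvw,sypbs] -> 12 lines: xwmh oifrd hec abrz uvqp sazh xck mvzg bevvw sypbs akcur wwgfp
Hunk 2: at line 6 remove [xck] add [qqqy,gjqth] -> 13 lines: xwmh oifrd hec abrz uvqp sazh qqqy gjqth mvzg bevvw sypbs akcur wwgfp
Hunk 3: at line 7 remove [gjqth,mvzg,bevvw] add [ovovf,badf] -> 12 lines: xwmh oifrd hec abrz uvqp sazh qqqy ovovf badf sypbs akcur wwgfp

Answer: xwmh
oifrd
hec
abrz
uvqp
sazh
qqqy
ovovf
badf
sypbs
akcur
wwgfp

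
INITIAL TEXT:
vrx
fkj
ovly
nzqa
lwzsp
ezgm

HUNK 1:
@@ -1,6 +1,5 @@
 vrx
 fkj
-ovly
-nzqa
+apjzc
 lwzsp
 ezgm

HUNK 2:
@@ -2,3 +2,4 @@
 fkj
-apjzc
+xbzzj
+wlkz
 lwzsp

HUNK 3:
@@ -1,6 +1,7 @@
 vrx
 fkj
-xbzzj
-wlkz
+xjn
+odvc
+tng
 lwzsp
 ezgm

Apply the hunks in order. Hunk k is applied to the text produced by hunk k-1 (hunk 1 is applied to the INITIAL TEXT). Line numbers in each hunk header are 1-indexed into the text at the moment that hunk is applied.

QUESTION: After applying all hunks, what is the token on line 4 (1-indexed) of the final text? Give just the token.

Answer: odvc

Derivation:
Hunk 1: at line 1 remove [ovly,nzqa] add [apjzc] -> 5 lines: vrx fkj apjzc lwzsp ezgm
Hunk 2: at line 2 remove [apjzc] add [xbzzj,wlkz] -> 6 lines: vrx fkj xbzzj wlkz lwzsp ezgm
Hunk 3: at line 1 remove [xbzzj,wlkz] add [xjn,odvc,tng] -> 7 lines: vrx fkj xjn odvc tng lwzsp ezgm
Final line 4: odvc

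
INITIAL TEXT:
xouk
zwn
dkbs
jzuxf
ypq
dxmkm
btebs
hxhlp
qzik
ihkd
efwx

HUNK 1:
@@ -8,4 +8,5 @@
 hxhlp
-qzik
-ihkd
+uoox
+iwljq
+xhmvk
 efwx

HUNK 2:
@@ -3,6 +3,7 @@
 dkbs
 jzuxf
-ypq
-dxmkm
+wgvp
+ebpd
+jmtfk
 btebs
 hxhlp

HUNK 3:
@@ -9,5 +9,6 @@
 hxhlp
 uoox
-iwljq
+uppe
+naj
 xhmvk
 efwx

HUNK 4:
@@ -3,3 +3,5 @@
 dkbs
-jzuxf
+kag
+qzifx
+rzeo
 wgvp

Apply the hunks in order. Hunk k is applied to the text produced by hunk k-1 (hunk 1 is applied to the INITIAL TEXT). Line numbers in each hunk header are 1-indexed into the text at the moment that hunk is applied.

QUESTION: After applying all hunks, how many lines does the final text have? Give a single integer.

Answer: 16

Derivation:
Hunk 1: at line 8 remove [qzik,ihkd] add [uoox,iwljq,xhmvk] -> 12 lines: xouk zwn dkbs jzuxf ypq dxmkm btebs hxhlp uoox iwljq xhmvk efwx
Hunk 2: at line 3 remove [ypq,dxmkm] add [wgvp,ebpd,jmtfk] -> 13 lines: xouk zwn dkbs jzuxf wgvp ebpd jmtfk btebs hxhlp uoox iwljq xhmvk efwx
Hunk 3: at line 9 remove [iwljq] add [uppe,naj] -> 14 lines: xouk zwn dkbs jzuxf wgvp ebpd jmtfk btebs hxhlp uoox uppe naj xhmvk efwx
Hunk 4: at line 3 remove [jzuxf] add [kag,qzifx,rzeo] -> 16 lines: xouk zwn dkbs kag qzifx rzeo wgvp ebpd jmtfk btebs hxhlp uoox uppe naj xhmvk efwx
Final line count: 16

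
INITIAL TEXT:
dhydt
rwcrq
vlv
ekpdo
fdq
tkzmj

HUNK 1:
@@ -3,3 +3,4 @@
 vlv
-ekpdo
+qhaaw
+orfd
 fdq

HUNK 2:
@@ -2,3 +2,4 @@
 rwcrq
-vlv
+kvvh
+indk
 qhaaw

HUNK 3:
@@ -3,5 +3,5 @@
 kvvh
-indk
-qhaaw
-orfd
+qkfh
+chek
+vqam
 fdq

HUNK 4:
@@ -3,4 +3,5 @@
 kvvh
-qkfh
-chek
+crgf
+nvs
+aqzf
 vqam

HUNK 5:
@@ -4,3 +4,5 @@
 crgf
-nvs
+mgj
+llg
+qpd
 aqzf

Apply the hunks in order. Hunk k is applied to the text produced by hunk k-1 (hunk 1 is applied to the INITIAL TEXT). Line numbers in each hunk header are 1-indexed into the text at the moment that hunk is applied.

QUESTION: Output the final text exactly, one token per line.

Answer: dhydt
rwcrq
kvvh
crgf
mgj
llg
qpd
aqzf
vqam
fdq
tkzmj

Derivation:
Hunk 1: at line 3 remove [ekpdo] add [qhaaw,orfd] -> 7 lines: dhydt rwcrq vlv qhaaw orfd fdq tkzmj
Hunk 2: at line 2 remove [vlv] add [kvvh,indk] -> 8 lines: dhydt rwcrq kvvh indk qhaaw orfd fdq tkzmj
Hunk 3: at line 3 remove [indk,qhaaw,orfd] add [qkfh,chek,vqam] -> 8 lines: dhydt rwcrq kvvh qkfh chek vqam fdq tkzmj
Hunk 4: at line 3 remove [qkfh,chek] add [crgf,nvs,aqzf] -> 9 lines: dhydt rwcrq kvvh crgf nvs aqzf vqam fdq tkzmj
Hunk 5: at line 4 remove [nvs] add [mgj,llg,qpd] -> 11 lines: dhydt rwcrq kvvh crgf mgj llg qpd aqzf vqam fdq tkzmj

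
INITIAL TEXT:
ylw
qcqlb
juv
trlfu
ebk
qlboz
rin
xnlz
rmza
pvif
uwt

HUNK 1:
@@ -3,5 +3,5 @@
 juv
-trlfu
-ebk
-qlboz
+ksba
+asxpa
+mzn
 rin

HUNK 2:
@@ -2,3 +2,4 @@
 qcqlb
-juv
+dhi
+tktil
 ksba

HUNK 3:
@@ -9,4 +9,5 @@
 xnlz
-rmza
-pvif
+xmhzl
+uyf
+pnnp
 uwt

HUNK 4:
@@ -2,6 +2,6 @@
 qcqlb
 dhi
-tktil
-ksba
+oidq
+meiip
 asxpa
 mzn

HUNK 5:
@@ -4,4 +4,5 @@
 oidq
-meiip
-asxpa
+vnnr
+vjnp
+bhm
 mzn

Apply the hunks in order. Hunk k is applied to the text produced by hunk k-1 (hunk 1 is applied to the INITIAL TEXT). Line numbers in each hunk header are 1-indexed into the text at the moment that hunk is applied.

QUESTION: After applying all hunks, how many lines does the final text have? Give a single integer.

Answer: 14

Derivation:
Hunk 1: at line 3 remove [trlfu,ebk,qlboz] add [ksba,asxpa,mzn] -> 11 lines: ylw qcqlb juv ksba asxpa mzn rin xnlz rmza pvif uwt
Hunk 2: at line 2 remove [juv] add [dhi,tktil] -> 12 lines: ylw qcqlb dhi tktil ksba asxpa mzn rin xnlz rmza pvif uwt
Hunk 3: at line 9 remove [rmza,pvif] add [xmhzl,uyf,pnnp] -> 13 lines: ylw qcqlb dhi tktil ksba asxpa mzn rin xnlz xmhzl uyf pnnp uwt
Hunk 4: at line 2 remove [tktil,ksba] add [oidq,meiip] -> 13 lines: ylw qcqlb dhi oidq meiip asxpa mzn rin xnlz xmhzl uyf pnnp uwt
Hunk 5: at line 4 remove [meiip,asxpa] add [vnnr,vjnp,bhm] -> 14 lines: ylw qcqlb dhi oidq vnnr vjnp bhm mzn rin xnlz xmhzl uyf pnnp uwt
Final line count: 14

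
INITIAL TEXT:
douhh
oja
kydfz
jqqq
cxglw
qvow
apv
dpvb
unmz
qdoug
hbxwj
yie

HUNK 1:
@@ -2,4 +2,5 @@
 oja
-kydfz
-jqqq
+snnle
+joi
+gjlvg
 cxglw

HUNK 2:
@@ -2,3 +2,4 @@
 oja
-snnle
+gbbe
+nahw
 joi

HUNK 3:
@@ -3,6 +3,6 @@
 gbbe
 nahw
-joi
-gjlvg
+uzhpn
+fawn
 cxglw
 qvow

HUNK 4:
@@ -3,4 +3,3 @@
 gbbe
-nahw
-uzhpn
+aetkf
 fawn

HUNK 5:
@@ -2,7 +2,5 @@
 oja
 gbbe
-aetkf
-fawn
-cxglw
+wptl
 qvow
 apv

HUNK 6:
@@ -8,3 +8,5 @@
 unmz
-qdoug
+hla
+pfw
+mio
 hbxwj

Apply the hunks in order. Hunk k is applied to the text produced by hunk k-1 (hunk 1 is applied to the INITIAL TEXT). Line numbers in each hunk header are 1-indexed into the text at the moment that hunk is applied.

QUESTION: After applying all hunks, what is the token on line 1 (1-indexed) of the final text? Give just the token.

Answer: douhh

Derivation:
Hunk 1: at line 2 remove [kydfz,jqqq] add [snnle,joi,gjlvg] -> 13 lines: douhh oja snnle joi gjlvg cxglw qvow apv dpvb unmz qdoug hbxwj yie
Hunk 2: at line 2 remove [snnle] add [gbbe,nahw] -> 14 lines: douhh oja gbbe nahw joi gjlvg cxglw qvow apv dpvb unmz qdoug hbxwj yie
Hunk 3: at line 3 remove [joi,gjlvg] add [uzhpn,fawn] -> 14 lines: douhh oja gbbe nahw uzhpn fawn cxglw qvow apv dpvb unmz qdoug hbxwj yie
Hunk 4: at line 3 remove [nahw,uzhpn] add [aetkf] -> 13 lines: douhh oja gbbe aetkf fawn cxglw qvow apv dpvb unmz qdoug hbxwj yie
Hunk 5: at line 2 remove [aetkf,fawn,cxglw] add [wptl] -> 11 lines: douhh oja gbbe wptl qvow apv dpvb unmz qdoug hbxwj yie
Hunk 6: at line 8 remove [qdoug] add [hla,pfw,mio] -> 13 lines: douhh oja gbbe wptl qvow apv dpvb unmz hla pfw mio hbxwj yie
Final line 1: douhh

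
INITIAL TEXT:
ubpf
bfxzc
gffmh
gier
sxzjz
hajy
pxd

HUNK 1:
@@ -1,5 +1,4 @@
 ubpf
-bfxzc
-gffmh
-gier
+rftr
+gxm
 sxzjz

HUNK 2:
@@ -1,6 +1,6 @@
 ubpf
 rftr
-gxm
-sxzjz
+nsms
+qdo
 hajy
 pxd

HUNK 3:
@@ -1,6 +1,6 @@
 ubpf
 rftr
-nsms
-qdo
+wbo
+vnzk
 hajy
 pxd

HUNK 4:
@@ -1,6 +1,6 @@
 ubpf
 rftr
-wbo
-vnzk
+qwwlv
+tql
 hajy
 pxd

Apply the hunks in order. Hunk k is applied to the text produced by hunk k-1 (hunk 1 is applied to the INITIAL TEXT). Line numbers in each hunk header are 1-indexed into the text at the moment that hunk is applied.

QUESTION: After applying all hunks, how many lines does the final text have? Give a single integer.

Answer: 6

Derivation:
Hunk 1: at line 1 remove [bfxzc,gffmh,gier] add [rftr,gxm] -> 6 lines: ubpf rftr gxm sxzjz hajy pxd
Hunk 2: at line 1 remove [gxm,sxzjz] add [nsms,qdo] -> 6 lines: ubpf rftr nsms qdo hajy pxd
Hunk 3: at line 1 remove [nsms,qdo] add [wbo,vnzk] -> 6 lines: ubpf rftr wbo vnzk hajy pxd
Hunk 4: at line 1 remove [wbo,vnzk] add [qwwlv,tql] -> 6 lines: ubpf rftr qwwlv tql hajy pxd
Final line count: 6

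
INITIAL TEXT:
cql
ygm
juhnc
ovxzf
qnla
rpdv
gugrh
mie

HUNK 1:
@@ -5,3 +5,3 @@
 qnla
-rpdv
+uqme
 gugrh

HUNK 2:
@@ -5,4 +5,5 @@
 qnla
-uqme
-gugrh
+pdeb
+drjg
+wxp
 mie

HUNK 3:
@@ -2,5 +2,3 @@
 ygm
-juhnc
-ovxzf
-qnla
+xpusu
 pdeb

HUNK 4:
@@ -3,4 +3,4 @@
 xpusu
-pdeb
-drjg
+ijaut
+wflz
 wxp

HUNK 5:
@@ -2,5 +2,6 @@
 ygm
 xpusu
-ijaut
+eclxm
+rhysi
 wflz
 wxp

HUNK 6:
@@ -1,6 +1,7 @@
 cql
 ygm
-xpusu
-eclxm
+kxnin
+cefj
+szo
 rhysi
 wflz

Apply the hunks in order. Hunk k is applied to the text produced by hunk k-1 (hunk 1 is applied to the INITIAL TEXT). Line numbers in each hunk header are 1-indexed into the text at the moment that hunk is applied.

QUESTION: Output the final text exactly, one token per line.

Answer: cql
ygm
kxnin
cefj
szo
rhysi
wflz
wxp
mie

Derivation:
Hunk 1: at line 5 remove [rpdv] add [uqme] -> 8 lines: cql ygm juhnc ovxzf qnla uqme gugrh mie
Hunk 2: at line 5 remove [uqme,gugrh] add [pdeb,drjg,wxp] -> 9 lines: cql ygm juhnc ovxzf qnla pdeb drjg wxp mie
Hunk 3: at line 2 remove [juhnc,ovxzf,qnla] add [xpusu] -> 7 lines: cql ygm xpusu pdeb drjg wxp mie
Hunk 4: at line 3 remove [pdeb,drjg] add [ijaut,wflz] -> 7 lines: cql ygm xpusu ijaut wflz wxp mie
Hunk 5: at line 2 remove [ijaut] add [eclxm,rhysi] -> 8 lines: cql ygm xpusu eclxm rhysi wflz wxp mie
Hunk 6: at line 1 remove [xpusu,eclxm] add [kxnin,cefj,szo] -> 9 lines: cql ygm kxnin cefj szo rhysi wflz wxp mie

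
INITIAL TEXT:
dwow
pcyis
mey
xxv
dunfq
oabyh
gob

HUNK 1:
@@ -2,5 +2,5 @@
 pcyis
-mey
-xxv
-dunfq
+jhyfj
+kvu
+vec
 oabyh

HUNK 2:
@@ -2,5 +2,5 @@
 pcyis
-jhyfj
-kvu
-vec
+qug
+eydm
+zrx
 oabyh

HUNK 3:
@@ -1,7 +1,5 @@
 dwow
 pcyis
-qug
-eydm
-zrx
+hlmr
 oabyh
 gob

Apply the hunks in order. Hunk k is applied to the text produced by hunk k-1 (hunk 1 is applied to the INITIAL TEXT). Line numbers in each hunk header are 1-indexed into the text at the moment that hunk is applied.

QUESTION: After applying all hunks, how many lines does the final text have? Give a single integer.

Answer: 5

Derivation:
Hunk 1: at line 2 remove [mey,xxv,dunfq] add [jhyfj,kvu,vec] -> 7 lines: dwow pcyis jhyfj kvu vec oabyh gob
Hunk 2: at line 2 remove [jhyfj,kvu,vec] add [qug,eydm,zrx] -> 7 lines: dwow pcyis qug eydm zrx oabyh gob
Hunk 3: at line 1 remove [qug,eydm,zrx] add [hlmr] -> 5 lines: dwow pcyis hlmr oabyh gob
Final line count: 5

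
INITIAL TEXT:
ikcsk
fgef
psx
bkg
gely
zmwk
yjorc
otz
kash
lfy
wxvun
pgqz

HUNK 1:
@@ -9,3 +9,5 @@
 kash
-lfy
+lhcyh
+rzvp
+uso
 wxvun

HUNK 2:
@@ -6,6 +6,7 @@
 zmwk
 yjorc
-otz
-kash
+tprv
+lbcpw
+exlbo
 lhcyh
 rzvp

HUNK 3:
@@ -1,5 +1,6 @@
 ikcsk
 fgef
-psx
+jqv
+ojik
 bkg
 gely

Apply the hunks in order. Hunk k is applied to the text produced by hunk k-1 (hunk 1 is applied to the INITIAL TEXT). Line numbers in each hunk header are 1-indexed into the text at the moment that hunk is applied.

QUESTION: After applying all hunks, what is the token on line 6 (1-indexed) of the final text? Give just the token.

Answer: gely

Derivation:
Hunk 1: at line 9 remove [lfy] add [lhcyh,rzvp,uso] -> 14 lines: ikcsk fgef psx bkg gely zmwk yjorc otz kash lhcyh rzvp uso wxvun pgqz
Hunk 2: at line 6 remove [otz,kash] add [tprv,lbcpw,exlbo] -> 15 lines: ikcsk fgef psx bkg gely zmwk yjorc tprv lbcpw exlbo lhcyh rzvp uso wxvun pgqz
Hunk 3: at line 1 remove [psx] add [jqv,ojik] -> 16 lines: ikcsk fgef jqv ojik bkg gely zmwk yjorc tprv lbcpw exlbo lhcyh rzvp uso wxvun pgqz
Final line 6: gely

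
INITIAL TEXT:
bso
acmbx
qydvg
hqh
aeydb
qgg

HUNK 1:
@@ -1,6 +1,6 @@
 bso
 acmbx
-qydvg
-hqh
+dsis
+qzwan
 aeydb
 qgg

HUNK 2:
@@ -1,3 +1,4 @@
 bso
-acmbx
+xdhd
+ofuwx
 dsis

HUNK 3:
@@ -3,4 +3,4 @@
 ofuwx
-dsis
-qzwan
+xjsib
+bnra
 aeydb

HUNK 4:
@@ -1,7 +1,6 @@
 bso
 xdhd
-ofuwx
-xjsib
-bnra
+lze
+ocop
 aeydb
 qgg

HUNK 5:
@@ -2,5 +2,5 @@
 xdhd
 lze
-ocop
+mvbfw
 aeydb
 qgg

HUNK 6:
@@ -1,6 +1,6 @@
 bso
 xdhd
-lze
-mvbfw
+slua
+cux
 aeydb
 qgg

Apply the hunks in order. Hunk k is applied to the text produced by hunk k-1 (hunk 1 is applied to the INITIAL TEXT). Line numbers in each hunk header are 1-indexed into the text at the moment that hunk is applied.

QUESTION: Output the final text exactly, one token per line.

Answer: bso
xdhd
slua
cux
aeydb
qgg

Derivation:
Hunk 1: at line 1 remove [qydvg,hqh] add [dsis,qzwan] -> 6 lines: bso acmbx dsis qzwan aeydb qgg
Hunk 2: at line 1 remove [acmbx] add [xdhd,ofuwx] -> 7 lines: bso xdhd ofuwx dsis qzwan aeydb qgg
Hunk 3: at line 3 remove [dsis,qzwan] add [xjsib,bnra] -> 7 lines: bso xdhd ofuwx xjsib bnra aeydb qgg
Hunk 4: at line 1 remove [ofuwx,xjsib,bnra] add [lze,ocop] -> 6 lines: bso xdhd lze ocop aeydb qgg
Hunk 5: at line 2 remove [ocop] add [mvbfw] -> 6 lines: bso xdhd lze mvbfw aeydb qgg
Hunk 6: at line 1 remove [lze,mvbfw] add [slua,cux] -> 6 lines: bso xdhd slua cux aeydb qgg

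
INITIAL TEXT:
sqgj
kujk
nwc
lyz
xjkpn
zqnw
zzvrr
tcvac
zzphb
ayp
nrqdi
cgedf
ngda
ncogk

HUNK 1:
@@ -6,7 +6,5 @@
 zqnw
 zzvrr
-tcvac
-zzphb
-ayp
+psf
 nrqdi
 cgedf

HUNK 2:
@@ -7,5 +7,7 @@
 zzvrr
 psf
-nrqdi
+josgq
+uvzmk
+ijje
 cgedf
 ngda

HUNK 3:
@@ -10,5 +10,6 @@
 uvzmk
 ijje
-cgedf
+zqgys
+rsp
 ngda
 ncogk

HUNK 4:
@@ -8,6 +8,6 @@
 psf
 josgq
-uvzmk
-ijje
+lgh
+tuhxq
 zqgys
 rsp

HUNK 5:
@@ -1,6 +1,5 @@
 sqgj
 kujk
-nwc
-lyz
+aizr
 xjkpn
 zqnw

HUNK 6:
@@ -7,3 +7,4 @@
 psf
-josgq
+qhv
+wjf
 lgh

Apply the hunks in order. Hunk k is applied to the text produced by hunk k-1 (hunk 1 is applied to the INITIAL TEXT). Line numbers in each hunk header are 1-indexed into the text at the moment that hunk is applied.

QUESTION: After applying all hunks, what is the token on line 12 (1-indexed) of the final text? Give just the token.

Answer: zqgys

Derivation:
Hunk 1: at line 6 remove [tcvac,zzphb,ayp] add [psf] -> 12 lines: sqgj kujk nwc lyz xjkpn zqnw zzvrr psf nrqdi cgedf ngda ncogk
Hunk 2: at line 7 remove [nrqdi] add [josgq,uvzmk,ijje] -> 14 lines: sqgj kujk nwc lyz xjkpn zqnw zzvrr psf josgq uvzmk ijje cgedf ngda ncogk
Hunk 3: at line 10 remove [cgedf] add [zqgys,rsp] -> 15 lines: sqgj kujk nwc lyz xjkpn zqnw zzvrr psf josgq uvzmk ijje zqgys rsp ngda ncogk
Hunk 4: at line 8 remove [uvzmk,ijje] add [lgh,tuhxq] -> 15 lines: sqgj kujk nwc lyz xjkpn zqnw zzvrr psf josgq lgh tuhxq zqgys rsp ngda ncogk
Hunk 5: at line 1 remove [nwc,lyz] add [aizr] -> 14 lines: sqgj kujk aizr xjkpn zqnw zzvrr psf josgq lgh tuhxq zqgys rsp ngda ncogk
Hunk 6: at line 7 remove [josgq] add [qhv,wjf] -> 15 lines: sqgj kujk aizr xjkpn zqnw zzvrr psf qhv wjf lgh tuhxq zqgys rsp ngda ncogk
Final line 12: zqgys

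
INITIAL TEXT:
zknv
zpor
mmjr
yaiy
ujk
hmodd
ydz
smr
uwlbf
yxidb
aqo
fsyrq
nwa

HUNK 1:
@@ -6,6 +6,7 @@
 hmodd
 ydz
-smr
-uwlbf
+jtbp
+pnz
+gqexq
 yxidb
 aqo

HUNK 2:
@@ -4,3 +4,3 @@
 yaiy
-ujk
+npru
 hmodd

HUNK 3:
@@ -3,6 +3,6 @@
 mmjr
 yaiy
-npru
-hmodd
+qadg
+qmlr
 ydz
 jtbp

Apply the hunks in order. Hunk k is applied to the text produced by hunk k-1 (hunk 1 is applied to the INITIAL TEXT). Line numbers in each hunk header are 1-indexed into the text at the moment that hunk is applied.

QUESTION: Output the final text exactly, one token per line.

Answer: zknv
zpor
mmjr
yaiy
qadg
qmlr
ydz
jtbp
pnz
gqexq
yxidb
aqo
fsyrq
nwa

Derivation:
Hunk 1: at line 6 remove [smr,uwlbf] add [jtbp,pnz,gqexq] -> 14 lines: zknv zpor mmjr yaiy ujk hmodd ydz jtbp pnz gqexq yxidb aqo fsyrq nwa
Hunk 2: at line 4 remove [ujk] add [npru] -> 14 lines: zknv zpor mmjr yaiy npru hmodd ydz jtbp pnz gqexq yxidb aqo fsyrq nwa
Hunk 3: at line 3 remove [npru,hmodd] add [qadg,qmlr] -> 14 lines: zknv zpor mmjr yaiy qadg qmlr ydz jtbp pnz gqexq yxidb aqo fsyrq nwa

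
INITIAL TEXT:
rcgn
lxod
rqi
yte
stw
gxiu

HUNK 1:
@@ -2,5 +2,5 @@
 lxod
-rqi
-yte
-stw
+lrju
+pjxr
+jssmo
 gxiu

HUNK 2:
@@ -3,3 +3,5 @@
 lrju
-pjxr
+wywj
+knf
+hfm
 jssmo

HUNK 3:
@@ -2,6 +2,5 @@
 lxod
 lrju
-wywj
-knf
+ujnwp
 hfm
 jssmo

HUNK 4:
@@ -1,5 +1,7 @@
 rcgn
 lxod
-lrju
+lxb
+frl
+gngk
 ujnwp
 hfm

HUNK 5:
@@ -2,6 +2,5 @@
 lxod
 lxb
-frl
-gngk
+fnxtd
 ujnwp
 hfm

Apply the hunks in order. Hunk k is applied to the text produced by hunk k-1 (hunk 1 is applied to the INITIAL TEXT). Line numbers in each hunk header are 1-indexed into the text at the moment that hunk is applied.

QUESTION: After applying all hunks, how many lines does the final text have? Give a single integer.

Hunk 1: at line 2 remove [rqi,yte,stw] add [lrju,pjxr,jssmo] -> 6 lines: rcgn lxod lrju pjxr jssmo gxiu
Hunk 2: at line 3 remove [pjxr] add [wywj,knf,hfm] -> 8 lines: rcgn lxod lrju wywj knf hfm jssmo gxiu
Hunk 3: at line 2 remove [wywj,knf] add [ujnwp] -> 7 lines: rcgn lxod lrju ujnwp hfm jssmo gxiu
Hunk 4: at line 1 remove [lrju] add [lxb,frl,gngk] -> 9 lines: rcgn lxod lxb frl gngk ujnwp hfm jssmo gxiu
Hunk 5: at line 2 remove [frl,gngk] add [fnxtd] -> 8 lines: rcgn lxod lxb fnxtd ujnwp hfm jssmo gxiu
Final line count: 8

Answer: 8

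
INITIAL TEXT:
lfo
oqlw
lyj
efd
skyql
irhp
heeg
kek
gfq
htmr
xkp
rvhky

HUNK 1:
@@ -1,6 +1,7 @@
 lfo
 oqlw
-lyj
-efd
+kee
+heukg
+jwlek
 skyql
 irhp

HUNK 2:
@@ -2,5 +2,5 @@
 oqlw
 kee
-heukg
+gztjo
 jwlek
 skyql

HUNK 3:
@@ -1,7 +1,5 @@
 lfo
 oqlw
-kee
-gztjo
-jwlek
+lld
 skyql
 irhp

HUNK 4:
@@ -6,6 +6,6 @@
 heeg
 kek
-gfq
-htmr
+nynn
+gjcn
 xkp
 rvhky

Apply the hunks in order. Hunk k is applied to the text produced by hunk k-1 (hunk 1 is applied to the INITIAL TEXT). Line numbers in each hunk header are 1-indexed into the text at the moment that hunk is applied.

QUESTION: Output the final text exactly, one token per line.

Hunk 1: at line 1 remove [lyj,efd] add [kee,heukg,jwlek] -> 13 lines: lfo oqlw kee heukg jwlek skyql irhp heeg kek gfq htmr xkp rvhky
Hunk 2: at line 2 remove [heukg] add [gztjo] -> 13 lines: lfo oqlw kee gztjo jwlek skyql irhp heeg kek gfq htmr xkp rvhky
Hunk 3: at line 1 remove [kee,gztjo,jwlek] add [lld] -> 11 lines: lfo oqlw lld skyql irhp heeg kek gfq htmr xkp rvhky
Hunk 4: at line 6 remove [gfq,htmr] add [nynn,gjcn] -> 11 lines: lfo oqlw lld skyql irhp heeg kek nynn gjcn xkp rvhky

Answer: lfo
oqlw
lld
skyql
irhp
heeg
kek
nynn
gjcn
xkp
rvhky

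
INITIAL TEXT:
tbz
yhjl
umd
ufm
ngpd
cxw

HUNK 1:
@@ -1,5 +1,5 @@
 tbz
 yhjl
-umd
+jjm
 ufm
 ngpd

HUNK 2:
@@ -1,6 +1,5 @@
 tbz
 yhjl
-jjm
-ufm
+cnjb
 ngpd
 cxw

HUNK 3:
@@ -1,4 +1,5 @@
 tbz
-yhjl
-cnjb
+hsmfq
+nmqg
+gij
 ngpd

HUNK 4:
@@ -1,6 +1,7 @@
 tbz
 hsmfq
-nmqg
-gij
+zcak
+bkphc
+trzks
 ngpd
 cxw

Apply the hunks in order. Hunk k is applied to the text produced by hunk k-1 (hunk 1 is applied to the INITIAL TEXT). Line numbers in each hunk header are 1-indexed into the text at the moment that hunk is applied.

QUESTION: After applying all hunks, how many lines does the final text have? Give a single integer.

Hunk 1: at line 1 remove [umd] add [jjm] -> 6 lines: tbz yhjl jjm ufm ngpd cxw
Hunk 2: at line 1 remove [jjm,ufm] add [cnjb] -> 5 lines: tbz yhjl cnjb ngpd cxw
Hunk 3: at line 1 remove [yhjl,cnjb] add [hsmfq,nmqg,gij] -> 6 lines: tbz hsmfq nmqg gij ngpd cxw
Hunk 4: at line 1 remove [nmqg,gij] add [zcak,bkphc,trzks] -> 7 lines: tbz hsmfq zcak bkphc trzks ngpd cxw
Final line count: 7

Answer: 7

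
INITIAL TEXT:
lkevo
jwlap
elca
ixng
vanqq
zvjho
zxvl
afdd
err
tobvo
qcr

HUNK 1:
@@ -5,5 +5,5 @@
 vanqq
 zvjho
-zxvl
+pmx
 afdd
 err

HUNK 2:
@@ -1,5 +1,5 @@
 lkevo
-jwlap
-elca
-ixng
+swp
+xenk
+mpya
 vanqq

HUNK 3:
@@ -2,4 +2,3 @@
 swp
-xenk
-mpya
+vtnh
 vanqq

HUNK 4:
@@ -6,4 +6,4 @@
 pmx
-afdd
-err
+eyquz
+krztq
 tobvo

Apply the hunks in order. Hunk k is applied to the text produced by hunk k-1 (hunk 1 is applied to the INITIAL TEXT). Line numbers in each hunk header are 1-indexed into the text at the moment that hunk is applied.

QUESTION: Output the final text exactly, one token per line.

Answer: lkevo
swp
vtnh
vanqq
zvjho
pmx
eyquz
krztq
tobvo
qcr

Derivation:
Hunk 1: at line 5 remove [zxvl] add [pmx] -> 11 lines: lkevo jwlap elca ixng vanqq zvjho pmx afdd err tobvo qcr
Hunk 2: at line 1 remove [jwlap,elca,ixng] add [swp,xenk,mpya] -> 11 lines: lkevo swp xenk mpya vanqq zvjho pmx afdd err tobvo qcr
Hunk 3: at line 2 remove [xenk,mpya] add [vtnh] -> 10 lines: lkevo swp vtnh vanqq zvjho pmx afdd err tobvo qcr
Hunk 4: at line 6 remove [afdd,err] add [eyquz,krztq] -> 10 lines: lkevo swp vtnh vanqq zvjho pmx eyquz krztq tobvo qcr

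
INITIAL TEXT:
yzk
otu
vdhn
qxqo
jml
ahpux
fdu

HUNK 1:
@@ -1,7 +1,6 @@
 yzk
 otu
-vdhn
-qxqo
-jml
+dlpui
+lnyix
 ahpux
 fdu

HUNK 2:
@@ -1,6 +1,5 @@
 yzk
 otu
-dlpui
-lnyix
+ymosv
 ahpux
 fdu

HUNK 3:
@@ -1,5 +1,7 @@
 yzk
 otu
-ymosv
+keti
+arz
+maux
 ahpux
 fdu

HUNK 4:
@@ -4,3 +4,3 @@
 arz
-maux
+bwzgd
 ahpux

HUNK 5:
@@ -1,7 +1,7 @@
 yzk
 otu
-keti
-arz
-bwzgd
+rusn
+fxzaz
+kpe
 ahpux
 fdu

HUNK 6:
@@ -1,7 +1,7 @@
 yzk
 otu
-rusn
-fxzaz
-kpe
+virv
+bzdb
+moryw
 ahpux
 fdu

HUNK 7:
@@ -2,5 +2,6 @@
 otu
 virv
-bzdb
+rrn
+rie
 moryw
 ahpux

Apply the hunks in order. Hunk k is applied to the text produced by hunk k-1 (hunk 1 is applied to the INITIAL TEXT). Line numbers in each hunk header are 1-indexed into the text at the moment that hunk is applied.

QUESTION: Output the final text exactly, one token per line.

Hunk 1: at line 1 remove [vdhn,qxqo,jml] add [dlpui,lnyix] -> 6 lines: yzk otu dlpui lnyix ahpux fdu
Hunk 2: at line 1 remove [dlpui,lnyix] add [ymosv] -> 5 lines: yzk otu ymosv ahpux fdu
Hunk 3: at line 1 remove [ymosv] add [keti,arz,maux] -> 7 lines: yzk otu keti arz maux ahpux fdu
Hunk 4: at line 4 remove [maux] add [bwzgd] -> 7 lines: yzk otu keti arz bwzgd ahpux fdu
Hunk 5: at line 1 remove [keti,arz,bwzgd] add [rusn,fxzaz,kpe] -> 7 lines: yzk otu rusn fxzaz kpe ahpux fdu
Hunk 6: at line 1 remove [rusn,fxzaz,kpe] add [virv,bzdb,moryw] -> 7 lines: yzk otu virv bzdb moryw ahpux fdu
Hunk 7: at line 2 remove [bzdb] add [rrn,rie] -> 8 lines: yzk otu virv rrn rie moryw ahpux fdu

Answer: yzk
otu
virv
rrn
rie
moryw
ahpux
fdu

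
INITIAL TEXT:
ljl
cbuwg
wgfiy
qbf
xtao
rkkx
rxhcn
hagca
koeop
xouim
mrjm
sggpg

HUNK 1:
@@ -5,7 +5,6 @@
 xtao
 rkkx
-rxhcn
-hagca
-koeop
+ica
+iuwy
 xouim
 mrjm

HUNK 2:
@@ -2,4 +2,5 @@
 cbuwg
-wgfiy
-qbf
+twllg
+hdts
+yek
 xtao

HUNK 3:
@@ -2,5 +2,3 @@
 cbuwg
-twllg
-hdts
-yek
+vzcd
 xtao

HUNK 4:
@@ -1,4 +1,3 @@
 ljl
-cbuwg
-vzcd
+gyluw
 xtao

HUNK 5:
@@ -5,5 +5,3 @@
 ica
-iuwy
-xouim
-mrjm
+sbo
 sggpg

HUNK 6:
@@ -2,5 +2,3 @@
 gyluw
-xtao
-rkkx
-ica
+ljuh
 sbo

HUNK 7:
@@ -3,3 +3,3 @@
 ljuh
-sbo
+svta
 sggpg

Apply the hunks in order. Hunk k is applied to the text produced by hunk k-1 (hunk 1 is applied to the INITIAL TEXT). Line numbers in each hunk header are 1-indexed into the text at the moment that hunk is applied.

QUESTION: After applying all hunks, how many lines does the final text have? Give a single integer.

Answer: 5

Derivation:
Hunk 1: at line 5 remove [rxhcn,hagca,koeop] add [ica,iuwy] -> 11 lines: ljl cbuwg wgfiy qbf xtao rkkx ica iuwy xouim mrjm sggpg
Hunk 2: at line 2 remove [wgfiy,qbf] add [twllg,hdts,yek] -> 12 lines: ljl cbuwg twllg hdts yek xtao rkkx ica iuwy xouim mrjm sggpg
Hunk 3: at line 2 remove [twllg,hdts,yek] add [vzcd] -> 10 lines: ljl cbuwg vzcd xtao rkkx ica iuwy xouim mrjm sggpg
Hunk 4: at line 1 remove [cbuwg,vzcd] add [gyluw] -> 9 lines: ljl gyluw xtao rkkx ica iuwy xouim mrjm sggpg
Hunk 5: at line 5 remove [iuwy,xouim,mrjm] add [sbo] -> 7 lines: ljl gyluw xtao rkkx ica sbo sggpg
Hunk 6: at line 2 remove [xtao,rkkx,ica] add [ljuh] -> 5 lines: ljl gyluw ljuh sbo sggpg
Hunk 7: at line 3 remove [sbo] add [svta] -> 5 lines: ljl gyluw ljuh svta sggpg
Final line count: 5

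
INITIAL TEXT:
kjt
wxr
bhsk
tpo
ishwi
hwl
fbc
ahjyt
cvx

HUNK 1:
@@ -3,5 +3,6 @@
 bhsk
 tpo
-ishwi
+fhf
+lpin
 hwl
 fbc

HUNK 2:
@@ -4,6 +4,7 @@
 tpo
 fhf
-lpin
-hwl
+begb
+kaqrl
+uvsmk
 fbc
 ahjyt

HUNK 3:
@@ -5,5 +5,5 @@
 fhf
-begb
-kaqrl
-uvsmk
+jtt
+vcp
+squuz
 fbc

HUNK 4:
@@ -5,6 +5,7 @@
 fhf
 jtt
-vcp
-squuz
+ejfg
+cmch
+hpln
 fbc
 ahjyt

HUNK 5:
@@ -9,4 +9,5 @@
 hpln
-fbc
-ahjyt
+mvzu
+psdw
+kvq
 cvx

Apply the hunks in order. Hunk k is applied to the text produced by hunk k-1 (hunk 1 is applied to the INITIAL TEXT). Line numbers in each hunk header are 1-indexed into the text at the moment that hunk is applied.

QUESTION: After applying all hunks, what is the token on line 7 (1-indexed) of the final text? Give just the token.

Answer: ejfg

Derivation:
Hunk 1: at line 3 remove [ishwi] add [fhf,lpin] -> 10 lines: kjt wxr bhsk tpo fhf lpin hwl fbc ahjyt cvx
Hunk 2: at line 4 remove [lpin,hwl] add [begb,kaqrl,uvsmk] -> 11 lines: kjt wxr bhsk tpo fhf begb kaqrl uvsmk fbc ahjyt cvx
Hunk 3: at line 5 remove [begb,kaqrl,uvsmk] add [jtt,vcp,squuz] -> 11 lines: kjt wxr bhsk tpo fhf jtt vcp squuz fbc ahjyt cvx
Hunk 4: at line 5 remove [vcp,squuz] add [ejfg,cmch,hpln] -> 12 lines: kjt wxr bhsk tpo fhf jtt ejfg cmch hpln fbc ahjyt cvx
Hunk 5: at line 9 remove [fbc,ahjyt] add [mvzu,psdw,kvq] -> 13 lines: kjt wxr bhsk tpo fhf jtt ejfg cmch hpln mvzu psdw kvq cvx
Final line 7: ejfg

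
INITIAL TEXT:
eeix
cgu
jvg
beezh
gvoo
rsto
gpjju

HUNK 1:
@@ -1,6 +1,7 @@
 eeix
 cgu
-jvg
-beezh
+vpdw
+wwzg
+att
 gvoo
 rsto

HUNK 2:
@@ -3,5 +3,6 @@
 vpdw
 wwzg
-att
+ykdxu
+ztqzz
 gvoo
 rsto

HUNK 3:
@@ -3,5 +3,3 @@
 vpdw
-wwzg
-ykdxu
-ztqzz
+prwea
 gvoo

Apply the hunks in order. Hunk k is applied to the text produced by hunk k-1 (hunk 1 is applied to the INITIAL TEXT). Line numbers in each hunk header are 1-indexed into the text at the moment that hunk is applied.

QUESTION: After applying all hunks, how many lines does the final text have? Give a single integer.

Answer: 7

Derivation:
Hunk 1: at line 1 remove [jvg,beezh] add [vpdw,wwzg,att] -> 8 lines: eeix cgu vpdw wwzg att gvoo rsto gpjju
Hunk 2: at line 3 remove [att] add [ykdxu,ztqzz] -> 9 lines: eeix cgu vpdw wwzg ykdxu ztqzz gvoo rsto gpjju
Hunk 3: at line 3 remove [wwzg,ykdxu,ztqzz] add [prwea] -> 7 lines: eeix cgu vpdw prwea gvoo rsto gpjju
Final line count: 7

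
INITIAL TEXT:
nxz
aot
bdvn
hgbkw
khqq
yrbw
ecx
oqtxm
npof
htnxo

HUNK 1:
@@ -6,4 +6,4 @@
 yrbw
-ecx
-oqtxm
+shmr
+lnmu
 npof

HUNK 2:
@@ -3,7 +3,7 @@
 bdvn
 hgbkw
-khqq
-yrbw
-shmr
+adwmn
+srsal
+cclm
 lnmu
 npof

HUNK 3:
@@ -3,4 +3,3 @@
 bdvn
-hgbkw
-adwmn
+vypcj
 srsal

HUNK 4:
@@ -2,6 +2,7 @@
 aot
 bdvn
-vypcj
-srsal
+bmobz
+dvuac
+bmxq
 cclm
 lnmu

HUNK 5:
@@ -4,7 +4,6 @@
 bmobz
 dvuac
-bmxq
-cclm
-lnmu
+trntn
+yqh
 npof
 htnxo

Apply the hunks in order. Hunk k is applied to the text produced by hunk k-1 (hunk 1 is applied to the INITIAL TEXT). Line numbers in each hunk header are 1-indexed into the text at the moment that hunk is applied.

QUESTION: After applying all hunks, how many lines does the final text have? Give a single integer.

Answer: 9

Derivation:
Hunk 1: at line 6 remove [ecx,oqtxm] add [shmr,lnmu] -> 10 lines: nxz aot bdvn hgbkw khqq yrbw shmr lnmu npof htnxo
Hunk 2: at line 3 remove [khqq,yrbw,shmr] add [adwmn,srsal,cclm] -> 10 lines: nxz aot bdvn hgbkw adwmn srsal cclm lnmu npof htnxo
Hunk 3: at line 3 remove [hgbkw,adwmn] add [vypcj] -> 9 lines: nxz aot bdvn vypcj srsal cclm lnmu npof htnxo
Hunk 4: at line 2 remove [vypcj,srsal] add [bmobz,dvuac,bmxq] -> 10 lines: nxz aot bdvn bmobz dvuac bmxq cclm lnmu npof htnxo
Hunk 5: at line 4 remove [bmxq,cclm,lnmu] add [trntn,yqh] -> 9 lines: nxz aot bdvn bmobz dvuac trntn yqh npof htnxo
Final line count: 9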